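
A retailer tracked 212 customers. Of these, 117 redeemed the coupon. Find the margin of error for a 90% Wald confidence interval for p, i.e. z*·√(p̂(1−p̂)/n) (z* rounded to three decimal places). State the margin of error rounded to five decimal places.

With x = 117 successes in n = 212, p̂ = 0.55189.
SE = √(p̂(1−p̂)/n) = √(0.247308/212) = 0.034155.
For 90% confidence, z* = 1.645.
So ME = 0.05618.

ME = 0.05618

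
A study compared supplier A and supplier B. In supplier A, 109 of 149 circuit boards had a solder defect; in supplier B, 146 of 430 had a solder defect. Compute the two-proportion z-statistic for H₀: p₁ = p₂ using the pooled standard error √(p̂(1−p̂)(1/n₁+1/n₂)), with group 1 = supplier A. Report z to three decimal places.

p̂₁ = 109/149 = 0.73154, p̂₂ = 146/430 = 0.33953.
Pooled p̂ = (109+146)/(149+430) = 255/579 = 0.44041.
Pooled SE = √[0.2464496·0.00903699] ≈ 0.047193.
z = 0.39201/0.047193 = 8.307.

z = 8.307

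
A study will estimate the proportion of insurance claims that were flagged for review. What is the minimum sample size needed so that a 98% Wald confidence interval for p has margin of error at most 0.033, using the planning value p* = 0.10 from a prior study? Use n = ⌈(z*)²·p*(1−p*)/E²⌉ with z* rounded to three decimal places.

n = 448

The 98% critical value is z* = 2.326.
p*(1−p*) = 0.10·0.90 = 0.0900.
(z*)²·p*(1−p*)/E² = 5.410276·0.0900/0.001089 = 447.130.
⌈447.130⌉ = 448.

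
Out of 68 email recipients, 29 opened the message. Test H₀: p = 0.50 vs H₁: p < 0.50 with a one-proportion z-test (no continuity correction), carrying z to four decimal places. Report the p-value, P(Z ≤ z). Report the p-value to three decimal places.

With x = 29 successes in n = 68, p̂ = 0.42647.
Null standard error: √(0.50·0.50/68) = √0.003676471 = 0.060634.
z = (p̂ − p₀)/SE = (29/68 − 0.50)/0.060634 ≈ -1.2127.
p-value = P(Z ≤ z) with z = -1.2127 → 0.113.

p-value = 0.113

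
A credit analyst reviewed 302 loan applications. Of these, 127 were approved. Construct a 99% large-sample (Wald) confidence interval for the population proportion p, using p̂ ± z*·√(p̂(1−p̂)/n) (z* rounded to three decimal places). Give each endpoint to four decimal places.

With x = 127 successes in n = 302, p̂ = 0.42053.
SE = √(p̂(1−p̂)/n) = √(0.243684/302) = 0.028406.
z* = 2.576 at the 99% level.
Margin of error: 2.576 × 0.028406 = 0.07317.
So the interval runs from 0.3474 to 0.4937.

(0.3474, 0.4937)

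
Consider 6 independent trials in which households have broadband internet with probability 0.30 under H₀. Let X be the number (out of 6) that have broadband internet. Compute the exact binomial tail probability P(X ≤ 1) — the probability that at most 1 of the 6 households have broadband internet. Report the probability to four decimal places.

X is binomial with n = 6 and p = 0.30.
P(X ≤ 1) = C(6,0)·0.30^0·0.70^6 + C(6,1)·0.30^1·0.70^5.
= 0.117649 + 0.302526 = 0.4202.

P = 0.4202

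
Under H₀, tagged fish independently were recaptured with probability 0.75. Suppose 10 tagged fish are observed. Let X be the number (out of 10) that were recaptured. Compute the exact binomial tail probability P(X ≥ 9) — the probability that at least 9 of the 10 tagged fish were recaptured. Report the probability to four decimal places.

X is binomial with n = 10 and p = 0.75.
P(X ≥ 9) = C(10,9)·0.75^9·0.25^1 + C(10,10)·0.75^10·0.25^0.
= 0.187712 + 0.056314 = 0.2440.

P = 0.2440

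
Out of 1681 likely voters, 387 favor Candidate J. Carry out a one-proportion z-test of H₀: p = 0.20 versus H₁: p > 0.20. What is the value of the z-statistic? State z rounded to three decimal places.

The sample proportion is 387/1681 = 0.23022.
SE₀ = √(0.20·0.80/1681) = 0.009756.
z = (0.23022 − 0.20)/0.009756 = 0.03022/0.009756 = 3.098.

z = 3.098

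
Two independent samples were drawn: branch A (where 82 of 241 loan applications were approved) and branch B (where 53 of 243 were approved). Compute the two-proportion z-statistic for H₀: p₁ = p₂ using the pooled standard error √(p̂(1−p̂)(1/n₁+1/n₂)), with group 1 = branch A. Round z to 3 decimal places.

Sample proportions: p̂₁ = 82/241 = 0.34025 and p̂₂ = 53/243 = 0.21811.
Pooled p̂ = (82+53)/(241+243) = 135/484 = 0.27893.
SE = √[p̂(1−p̂)(1/n₁+1/n₂)] = √[0.27893·0.72107·(1/241+1/243)] ≈ 0.040770.
z = 0.12214/0.040770 = 2.996.

z = 2.996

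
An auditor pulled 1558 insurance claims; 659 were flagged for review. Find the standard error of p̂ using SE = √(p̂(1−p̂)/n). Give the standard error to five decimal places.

p̂ = 659/1558 = 0.42298.
p̂(1−p̂) = 0.42298·0.57702 = 0.244068.
SE = √(0.244068/1558) = √0.000156655 = 0.01252.

SE = 0.01252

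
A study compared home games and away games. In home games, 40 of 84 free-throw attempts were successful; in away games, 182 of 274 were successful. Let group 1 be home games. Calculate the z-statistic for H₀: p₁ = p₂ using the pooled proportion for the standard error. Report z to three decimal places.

z = -3.106

Sample proportions: p̂₁ = 40/84 = 0.47619 and p̂₂ = 182/274 = 0.66423.
Pooled p̂ = (40+182)/(84+274) = 222/358 = 0.62011.
SE = √[p̂(1−p̂)(1/n₁+1/n₂)] = √[0.62011·0.37989·(1/84+1/274)] ≈ 0.060533.
z = (p̂₁ − p̂₂)/SE = (0.47619 − 0.66423)/0.060533 = -0.18804/0.060533 = -3.106.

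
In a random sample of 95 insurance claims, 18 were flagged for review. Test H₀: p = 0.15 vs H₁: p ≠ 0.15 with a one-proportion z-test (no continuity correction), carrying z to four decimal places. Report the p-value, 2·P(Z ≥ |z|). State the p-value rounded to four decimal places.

p-value = 0.2813

p̂ = 18/95 = 0.18947.
SE₀ = √(0.15·0.85/95) = 0.036635.
Test statistic (full precision, shown to 4 dp): z = (18/95 − 0.15)/SE₀ ≈ 1.0775.
p-value = 2·P(Z ≥ |z|) with z = 1.0775 → 0.2813.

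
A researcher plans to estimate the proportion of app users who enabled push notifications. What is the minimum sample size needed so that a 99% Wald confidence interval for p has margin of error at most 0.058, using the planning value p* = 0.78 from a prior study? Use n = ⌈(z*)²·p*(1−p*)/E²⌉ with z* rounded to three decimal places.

For 99% confidence, z* = 2.576.
p*(1−p*) = 0.78·0.22 = 0.1716.
Required n before rounding: 6.635776 × 0.1716 / 0.058² = 338.496.
⌈338.496⌉ = 339.

n = 339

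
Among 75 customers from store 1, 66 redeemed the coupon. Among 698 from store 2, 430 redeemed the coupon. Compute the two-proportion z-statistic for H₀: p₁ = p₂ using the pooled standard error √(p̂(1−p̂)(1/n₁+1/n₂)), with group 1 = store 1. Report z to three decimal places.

p̂₁ = 66/75 = 0.88000, p̂₂ = 430/698 = 0.61605.
Pooling: p̂ = 496/773 = 0.64166.
SE = √[p̂(1−p̂)(1/n₁+1/n₂)] = √[0.64166·0.35834·(1/75+1/698)] ≈ 0.058268.
z = 0.26395/0.058268 = 4.530.

z = 4.530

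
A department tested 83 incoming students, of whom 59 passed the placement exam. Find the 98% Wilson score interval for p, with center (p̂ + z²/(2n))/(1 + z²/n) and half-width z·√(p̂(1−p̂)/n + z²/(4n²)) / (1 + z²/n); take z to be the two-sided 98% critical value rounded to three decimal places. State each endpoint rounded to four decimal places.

(0.5850, 0.8108)

p̂ = 59/83 = 0.71084; z = 2.326, so z² = 5.410276.
1 + z²/n = 1.065184.
Adjusted center: (0.71084 + z²/(2n))/1.065184 = 0.69794.
Radicand: p̂(1−p̂)/n + z²/(4n²) = 0.002476447 + 0.000196337 = 0.002672784.
Half-width = 2.326·√0.002672784/1.065184 = 0.11289.
Interval: 0.69794 ± 0.11289 → (0.5850, 0.8108).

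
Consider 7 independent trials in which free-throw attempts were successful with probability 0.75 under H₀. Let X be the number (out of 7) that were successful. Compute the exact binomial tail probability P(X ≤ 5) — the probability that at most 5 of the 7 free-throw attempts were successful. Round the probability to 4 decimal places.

X is binomial with n = 7 and p = 0.75.
P(X ≤ 5) = Σ_{j=0}^{5} C(7,j)·0.75^j·0.25^{7−j}.
= 0.000061 + 0.001282 + 0.011536 + 0.057678 + 0.173035 + 0.311462 = 0.5551.

P = 0.5551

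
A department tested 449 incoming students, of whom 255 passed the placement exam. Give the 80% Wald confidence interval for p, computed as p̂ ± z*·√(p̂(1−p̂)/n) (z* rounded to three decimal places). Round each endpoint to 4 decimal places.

Sample proportion p̂ = 255/449 = 0.56793.
SE(p̂) = √(0.56793·0.43207/449) = 0.023378.
The 80% critical value is z* = 1.282.
Margin of error: 1.282 × 0.023378 = 0.02997.
Interval: 0.56793 ± 0.02997 → (0.5380, 0.5979).

(0.5380, 0.5979)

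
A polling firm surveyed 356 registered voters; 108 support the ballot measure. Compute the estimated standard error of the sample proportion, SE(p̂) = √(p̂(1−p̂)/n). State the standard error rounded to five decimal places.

The sample proportion is 108/356 = 0.30337.
p̂(1−p̂) = 0.211337.
SE = √(0.211337/356) = √0.000593643 = 0.02436.

SE = 0.02436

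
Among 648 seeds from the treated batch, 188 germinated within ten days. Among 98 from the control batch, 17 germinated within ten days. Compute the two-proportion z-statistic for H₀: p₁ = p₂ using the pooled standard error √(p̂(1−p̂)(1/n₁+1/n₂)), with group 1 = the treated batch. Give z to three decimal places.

Sample proportions: p̂₁ = 188/648 = 0.29012 and p̂₂ = 17/98 = 0.17347.
Pooling: p̂ = 205/746 = 0.27480.
Pooled SE = √[0.1992845·0.01174729] ≈ 0.048384.
z = (p̂₁ − p̂₂)/SE = (0.29012 − 0.17347)/0.048384 = 0.11665/0.048384 = 2.411.

z = 2.411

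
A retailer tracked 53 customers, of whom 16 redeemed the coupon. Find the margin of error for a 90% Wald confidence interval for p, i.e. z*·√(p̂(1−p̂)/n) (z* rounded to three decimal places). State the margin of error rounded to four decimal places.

ME = 0.1037

With x = 16 successes in n = 53, p̂ = 0.30189.
SE(p̂) = √(0.30189·0.69811/53) = 0.063059.
z* = 1.645 at the 90% level.
So ME = 0.1037.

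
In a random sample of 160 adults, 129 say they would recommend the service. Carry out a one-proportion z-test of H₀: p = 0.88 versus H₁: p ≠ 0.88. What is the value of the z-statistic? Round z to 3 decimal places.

z = -2.871

Sample proportion p̂ = 129/160 = 0.80625.
SE₀ = √(0.88·0.12/160) = 0.025690.
Test statistic: z = -0.07375/0.025690 = -2.871.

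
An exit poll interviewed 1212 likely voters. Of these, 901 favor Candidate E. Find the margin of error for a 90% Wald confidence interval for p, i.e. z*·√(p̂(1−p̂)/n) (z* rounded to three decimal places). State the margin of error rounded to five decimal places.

ME = 0.02064

With x = 901 successes in n = 1212, p̂ = 0.74340.
Standard error of p̂: √(0.190757/1212) = √0.000157390 = 0.012546.
z* = 1.645 at the 90% level.
Margin of error = z*·SE = 1.645 × 0.012546 = 0.02064.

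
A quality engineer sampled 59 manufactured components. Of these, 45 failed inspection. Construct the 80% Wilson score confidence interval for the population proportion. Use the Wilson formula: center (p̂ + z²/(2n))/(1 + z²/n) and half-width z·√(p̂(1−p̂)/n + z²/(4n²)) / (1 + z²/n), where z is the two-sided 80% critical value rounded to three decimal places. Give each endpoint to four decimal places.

(0.6852, 0.8260)

p̂ = 45/59 = 0.76271; z = 1.282, so z² = 1.643524.
Denominator 1 + z²/n = 1 + 1.643524/59 = 1.027856.
Adjusted center: (0.76271 + z²/(2n))/1.027856 = 0.75559.
Radicand: p̂(1−p̂)/n + z²/(4n²) = 0.003067500 + 0.000118035 = 0.003185535.
Half-width = z·√(radicand)/denom = 1.282·0.056441/1.027856 = 0.07040.
So the interval runs from 0.6852 to 0.8260.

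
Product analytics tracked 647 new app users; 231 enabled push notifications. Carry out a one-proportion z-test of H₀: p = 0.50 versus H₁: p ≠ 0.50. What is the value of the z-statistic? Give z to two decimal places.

z = -7.27

The sample proportion is 231/647 = 0.35703.
SE₀ = √(0.50·0.50/647) = 0.019657.
z = (0.35703 − 0.50)/0.019657 = -0.14297/0.019657 = -7.27.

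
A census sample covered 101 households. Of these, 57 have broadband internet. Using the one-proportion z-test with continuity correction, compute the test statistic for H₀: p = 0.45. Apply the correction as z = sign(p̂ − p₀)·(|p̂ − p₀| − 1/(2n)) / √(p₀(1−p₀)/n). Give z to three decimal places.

z = 2.210

With x = 57 successes in n = 101, p̂ = 0.56436. p̂ − p₀ = 0.114356.
Continuity correction 1/(2n) = 1/202 = 0.004950.
Corrected numerator: |0.114356| − 0.004950 = 0.109406.
SE₀ = √(0.45·0.55/101) = 0.049502.
z = (+)0.109406/0.049502 = 2.210.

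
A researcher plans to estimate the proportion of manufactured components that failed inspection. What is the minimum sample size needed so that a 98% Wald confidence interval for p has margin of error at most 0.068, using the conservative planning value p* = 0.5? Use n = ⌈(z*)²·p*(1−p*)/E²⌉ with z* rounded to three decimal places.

n = 293

For 98% confidence, z* = 2.326.
p*(1−p*) = 0.2500.
Required n before rounding: 5.410276 × 0.2500 / 0.068² = 292.511.
Rounding up, n = 293.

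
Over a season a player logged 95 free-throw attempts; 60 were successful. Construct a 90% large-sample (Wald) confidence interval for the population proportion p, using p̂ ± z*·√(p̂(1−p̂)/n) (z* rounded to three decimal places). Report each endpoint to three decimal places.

The sample proportion is 60/95 = 0.63158.
Standard error of p̂: √(0.232687/95) = √0.002449337 = 0.049491.
The 90% critical value is z* = 1.645.
Margin of error: 1.645 × 0.049491 = 0.08141.
Interval: 0.63158 ± 0.08141 → (0.550, 0.713).

(0.550, 0.713)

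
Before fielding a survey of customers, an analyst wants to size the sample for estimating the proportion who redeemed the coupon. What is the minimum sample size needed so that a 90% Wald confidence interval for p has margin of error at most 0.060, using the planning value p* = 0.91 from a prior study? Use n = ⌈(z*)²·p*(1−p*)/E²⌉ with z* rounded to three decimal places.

n = 62

z* = 1.645 at the 90% level.
p*(1−p*) = 0.0819.
(z*)²·p*(1−p*)/E² = 2.706025·0.0819/0.003600 = 61.562.
⌈61.562⌉ = 62.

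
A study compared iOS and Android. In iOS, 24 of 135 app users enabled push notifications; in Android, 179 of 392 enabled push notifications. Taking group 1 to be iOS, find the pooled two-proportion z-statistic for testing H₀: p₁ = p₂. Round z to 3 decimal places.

Sample proportions: p̂₁ = 24/135 = 0.17778 and p̂₂ = 179/392 = 0.45663.
Pooling: p̂ = 203/527 = 0.38520.
SE = √[p̂(1−p̂)(1/n₁+1/n₂)] = √[0.38520·0.61480·(1/135+1/392)] ≈ 0.048563.
z = -0.27885/0.048563 = -5.742.

z = -5.742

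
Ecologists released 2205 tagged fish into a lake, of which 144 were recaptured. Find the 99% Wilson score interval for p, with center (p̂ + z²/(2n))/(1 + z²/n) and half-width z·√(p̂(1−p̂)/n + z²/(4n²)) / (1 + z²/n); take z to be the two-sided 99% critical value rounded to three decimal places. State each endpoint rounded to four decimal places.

Here p̂ = 144/2205 = 0.06531 and z = 2.576 (z² = 6.635776).
1 + z²/n = 1.003009.
Adjusted center: (0.06531 + z²/(2n))/1.003009 = 0.06661.
Radicand: p̂(1−p̂)/n + z²/(4n²) = 0.000027683 + 0.000000341 = 0.000028024.
Half-width = 2.576·√0.000028024/1.003009 = 0.01360.
CI: 0.06661 ± 0.01360 = (0.0530, 0.0802).

(0.0530, 0.0802)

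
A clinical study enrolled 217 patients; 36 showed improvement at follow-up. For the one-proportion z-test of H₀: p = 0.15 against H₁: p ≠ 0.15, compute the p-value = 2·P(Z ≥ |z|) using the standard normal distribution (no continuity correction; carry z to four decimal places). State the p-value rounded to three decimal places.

p-value = 0.512

Sample proportion p̂ = 36/217 = 0.16590.
SE₀ = √(0.15·0.85/217) = 0.024240.
Test statistic (full precision, shown to 4 dp): z = (36/217 − 0.15)/SE₀ ≈ 0.6559.
p-value = 2·P(Z ≥ |z|) with z = 0.6559 → 0.512.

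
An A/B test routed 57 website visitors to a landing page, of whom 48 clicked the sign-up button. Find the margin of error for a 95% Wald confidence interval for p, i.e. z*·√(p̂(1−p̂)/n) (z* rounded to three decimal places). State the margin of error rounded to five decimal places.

ME = 0.09466

p̂ = 48/57 = 0.84211.
SE(p̂) = √(0.84211·0.15789/57) = 0.048298.
z* = 1.960 at the 95% level.
So ME = 0.09466.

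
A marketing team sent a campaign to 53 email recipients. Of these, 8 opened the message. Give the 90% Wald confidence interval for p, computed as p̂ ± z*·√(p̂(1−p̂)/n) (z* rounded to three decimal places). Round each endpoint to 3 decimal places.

(0.070, 0.232)

p̂ = 8/53 = 0.15094.
SE(p̂) = √(0.15094·0.84906/53) = 0.049174.
z* = 1.645 at the 90% level.
Margin of error: 1.645 × 0.049174 = 0.08089.
Interval: 0.15094 ± 0.08089 → (0.070, 0.232).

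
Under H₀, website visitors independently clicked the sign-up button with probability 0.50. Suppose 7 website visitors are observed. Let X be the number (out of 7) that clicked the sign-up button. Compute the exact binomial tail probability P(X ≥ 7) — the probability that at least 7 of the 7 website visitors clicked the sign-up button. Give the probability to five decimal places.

P = 0.00781

X ~ Binomial(n=7, p=0.50).
P(X ≥ 7) = C(7,7)·0.50^7·0.50^0.
= 0.007812 = 0.00781.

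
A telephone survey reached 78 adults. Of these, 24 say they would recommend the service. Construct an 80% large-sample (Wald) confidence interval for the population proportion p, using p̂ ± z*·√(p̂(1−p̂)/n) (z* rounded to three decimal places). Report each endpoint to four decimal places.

(0.2407, 0.3747)

The sample proportion is 24/78 = 0.30769.
Standard error of p̂: √(0.213018/78) = √0.002730997 = 0.052259.
z* = 1.282 at the 80% level.
Margin = 1.282·0.052259 = 0.06700.
Interval: 0.30769 ± 0.06700 → (0.2407, 0.3747).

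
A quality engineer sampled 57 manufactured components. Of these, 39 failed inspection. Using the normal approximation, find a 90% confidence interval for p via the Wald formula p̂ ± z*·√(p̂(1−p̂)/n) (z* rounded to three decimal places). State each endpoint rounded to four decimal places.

(0.5829, 0.7855)

The sample proportion is 39/57 = 0.68421.
SE(p̂) = √(0.68421·0.31579/57) = 0.061568.
The 90% critical value is z* = 1.645.
Margin of error: 1.645 × 0.061568 = 0.10128.
Interval: 0.68421 ± 0.10128 → (0.5829, 0.7855).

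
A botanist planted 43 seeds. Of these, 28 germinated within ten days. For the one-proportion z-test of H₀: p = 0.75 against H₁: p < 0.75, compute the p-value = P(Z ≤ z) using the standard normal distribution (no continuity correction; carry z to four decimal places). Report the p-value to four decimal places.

p-value = 0.0672

With x = 28 successes in n = 43, p̂ = 0.65116.
Null standard error: √(0.75·0.25/43) = √0.004360465 = 0.066034.
z = (p̂ − p₀)/SE = (28/43 − 0.75)/0.066034 ≈ -1.4968.
From the standard normal, P(Z ≤ z) = 0.0672.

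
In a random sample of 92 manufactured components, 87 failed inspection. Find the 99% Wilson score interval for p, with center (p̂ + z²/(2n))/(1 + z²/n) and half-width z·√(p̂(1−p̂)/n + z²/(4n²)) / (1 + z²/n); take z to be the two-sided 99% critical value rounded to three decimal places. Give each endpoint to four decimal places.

p̂ = 87/92 = 0.94565; z = 2.576, so z² = 6.635776.
Denominator 1 + z²/n = 1 + 6.635776/92 = 1.072128.
Adjusted center: (0.94565 + z²/(2n))/1.072128 = 0.91567.
Radicand: p̂(1−p̂)/n + z²/(4n²) = 0.000558632 + 0.000196000 = 0.000754632.
Half-width = 2.576·√0.000754632/1.072128 = 0.06600.
Interval: 0.91567 ± 0.06600 → (0.8497, 0.9817).

(0.8497, 0.9817)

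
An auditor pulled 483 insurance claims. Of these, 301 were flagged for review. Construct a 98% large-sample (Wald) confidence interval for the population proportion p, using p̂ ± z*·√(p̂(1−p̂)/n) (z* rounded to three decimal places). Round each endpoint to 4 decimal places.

(0.5719, 0.6745)

The sample proportion is 301/483 = 0.62319.
SE = √(p̂(1−p̂)/n) = √(0.234825/483) = 0.022049.
The 98% critical value is z* = 2.326.
Margin = 2.326·0.022049 = 0.05129.
So the interval runs from 0.5719 to 0.6745.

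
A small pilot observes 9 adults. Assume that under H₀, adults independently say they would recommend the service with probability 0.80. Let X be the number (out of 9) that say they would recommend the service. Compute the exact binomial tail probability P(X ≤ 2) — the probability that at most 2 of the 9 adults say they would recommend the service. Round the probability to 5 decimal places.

P = 0.00031

X ~ Binomial(n=9, p=0.80).
P(X ≤ 2) = C(9,0)·0.80^0·0.20^9 + C(9,1)·0.80^1·0.20^8 + C(9,2)·0.80^2·0.20^7.
= 0.000001 + 0.000018 + 0.000295 = 0.00031.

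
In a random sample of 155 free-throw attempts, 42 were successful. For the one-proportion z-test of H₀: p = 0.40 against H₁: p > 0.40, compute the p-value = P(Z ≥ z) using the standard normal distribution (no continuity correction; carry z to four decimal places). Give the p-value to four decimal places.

p̂ = 42/155 = 0.27097.
SE₀ = √(0.40·0.60/155) = 0.039350.
z = (p̂ − p₀)/SE = (42/155 − 0.40)/0.039350 ≈ -3.2791.
p-value = P(Z ≥ z) with z = -3.2791 → 0.9995.

p-value = 0.9995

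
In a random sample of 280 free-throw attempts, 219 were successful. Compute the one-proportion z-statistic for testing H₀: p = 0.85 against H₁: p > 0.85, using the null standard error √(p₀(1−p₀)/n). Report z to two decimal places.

With x = 219 successes in n = 280, p̂ = 0.78214.
Null standard error: √(0.85·0.15/280) = √0.000455357 = 0.021339.
z = (p̂ − p₀)/SE = (0.78214 − 0.85)/0.021339 = -3.18.

z = -3.18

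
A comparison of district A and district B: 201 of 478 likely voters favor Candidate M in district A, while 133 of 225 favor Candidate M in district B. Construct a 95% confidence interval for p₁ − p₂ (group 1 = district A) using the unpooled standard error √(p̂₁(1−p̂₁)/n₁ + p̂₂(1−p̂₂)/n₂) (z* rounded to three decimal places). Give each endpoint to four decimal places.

(-0.2486, -0.0926)

p̂₁ = 0.42050, p̂₂ = 0.59111, so the observed difference is -0.17061.
SE = √(0.000509791 + 0.001074217) = √0.001584008 = 0.039800.
The 95% critical value is z* = 1.960. Margin of error = 0.07801.
Interval: -0.17061 ± 0.07801 → (-0.2486, -0.0926).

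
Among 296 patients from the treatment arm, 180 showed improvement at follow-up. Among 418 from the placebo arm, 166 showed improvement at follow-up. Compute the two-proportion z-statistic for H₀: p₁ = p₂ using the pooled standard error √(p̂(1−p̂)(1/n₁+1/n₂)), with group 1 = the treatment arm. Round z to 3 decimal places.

Sample proportions: p̂₁ = 180/296 = 0.60811 and p̂₂ = 166/418 = 0.39713.
Pooled p̂ = (180+166)/(296+418) = 346/714 = 0.48459.
Pooled SE = √[0.2497627·0.00577072] ≈ 0.037965.
z = 0.21098/0.037965 = 5.557.

z = 5.557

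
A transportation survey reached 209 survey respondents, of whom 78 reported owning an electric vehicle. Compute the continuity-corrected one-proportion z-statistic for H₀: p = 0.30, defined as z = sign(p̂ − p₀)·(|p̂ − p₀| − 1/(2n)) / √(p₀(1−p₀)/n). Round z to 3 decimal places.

With x = 78 successes in n = 209, p̂ = 0.37321. p̂ − p₀ = 0.073206.
1/(2n) = 0.002392.
Corrected numerator: |0.073206| − 0.002392 = 0.070814.
Under H₀, SE = √(p₀(1−p₀)/n) = √(0.30·0.70/209) = √0.001004785 = 0.031698.
z = +0.070814/0.031698 = 2.234.

z = 2.234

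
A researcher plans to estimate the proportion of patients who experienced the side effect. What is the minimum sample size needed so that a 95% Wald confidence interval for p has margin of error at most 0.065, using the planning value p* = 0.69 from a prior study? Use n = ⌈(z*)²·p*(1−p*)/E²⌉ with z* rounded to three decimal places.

n = 195

z* = 1.960 at the 95% level.
p*(1−p*) = 0.2139.
Required n before rounding: 3.841600 × 0.2139 / 0.065² = 194.490.
⌈194.490⌉ = 195.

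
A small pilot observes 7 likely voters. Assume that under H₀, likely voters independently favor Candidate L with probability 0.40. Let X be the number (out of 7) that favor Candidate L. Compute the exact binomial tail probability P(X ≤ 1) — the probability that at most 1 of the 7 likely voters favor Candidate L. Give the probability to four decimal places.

P = 0.1586

X ~ Binomial(n=7, p=0.40).
P(X ≤ 1) = C(7,0)·0.40^0·0.60^7 + C(7,1)·0.40^1·0.60^6.
= 0.027994 + 0.130637 = 0.1586.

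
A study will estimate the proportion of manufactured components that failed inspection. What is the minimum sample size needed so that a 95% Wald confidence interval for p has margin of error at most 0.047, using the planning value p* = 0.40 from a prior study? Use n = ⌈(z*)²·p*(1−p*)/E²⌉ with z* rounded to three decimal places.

For 95% confidence, z* = 1.960.
p*(1−p*) = 0.40·0.60 = 0.2400.
Required n before rounding: 3.841600 × 0.2400 / 0.047² = 417.376.
⌈417.376⌉ = 418.

n = 418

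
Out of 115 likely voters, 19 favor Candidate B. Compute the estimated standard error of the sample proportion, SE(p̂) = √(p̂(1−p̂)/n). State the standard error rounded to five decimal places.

p̂ = 19/115 = 0.16522.
p̂(1−p̂) = 0.137922.
SE = √(0.137922/115) = √0.001199322 = 0.03463.

SE = 0.03463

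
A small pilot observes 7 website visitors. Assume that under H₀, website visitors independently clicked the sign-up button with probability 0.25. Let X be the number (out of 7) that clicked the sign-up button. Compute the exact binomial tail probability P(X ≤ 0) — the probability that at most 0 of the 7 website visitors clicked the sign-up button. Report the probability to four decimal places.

X is binomial with n = 7 and p = 0.25.
P(X ≤ 0) = C(7,0)·0.25^0·0.75^7.
= 0.133484 = 0.1335.

P = 0.1335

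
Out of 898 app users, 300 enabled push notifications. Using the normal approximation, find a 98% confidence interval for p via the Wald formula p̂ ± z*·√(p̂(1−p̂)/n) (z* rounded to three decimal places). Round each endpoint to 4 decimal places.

With x = 300 successes in n = 898, p̂ = 0.33408.
SE = √(p̂(1−p̂)/n) = √(0.222469/898) = 0.015740.
For 98% confidence, z* = 2.326.
Margin = 2.326·0.015740 = 0.03661.
So the interval runs from 0.2975 to 0.3707.

(0.2975, 0.3707)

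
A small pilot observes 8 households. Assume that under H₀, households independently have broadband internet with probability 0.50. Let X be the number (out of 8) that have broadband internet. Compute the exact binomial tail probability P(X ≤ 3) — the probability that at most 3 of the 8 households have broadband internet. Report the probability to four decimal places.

X ~ Binomial(n=8, p=0.50).
P(X ≤ 3) = C(8,0)·0.50^0·0.50^8 + C(8,1)·0.50^1·0.50^7 + C(8,2)·0.50^2·0.50^6 + C(8,3)·0.50^3·0.50^5.
= 0.003906 + 0.031250 + 0.109375 + 0.218750 = 0.3633.

P = 0.3633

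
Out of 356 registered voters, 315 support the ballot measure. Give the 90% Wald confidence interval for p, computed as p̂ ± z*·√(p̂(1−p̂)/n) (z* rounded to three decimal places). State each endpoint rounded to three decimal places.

Sample proportion p̂ = 315/356 = 0.88483.
SE(p̂) = √(0.88483·0.11517/356) = 0.016919.
z* = 1.645 at the 90% level.
Margin of error: 1.645 × 0.016919 = 0.02783.
Interval: 0.88483 ± 0.02783 → (0.857, 0.913).

(0.857, 0.913)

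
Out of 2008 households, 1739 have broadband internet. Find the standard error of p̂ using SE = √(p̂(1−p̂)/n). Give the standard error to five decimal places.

With x = 1739 successes in n = 2008, p̂ = 0.86604.
p̂(1−p̂) = 0.116015.
Dividing by n and taking the root: √0.000057776 = 0.00760.

SE = 0.00760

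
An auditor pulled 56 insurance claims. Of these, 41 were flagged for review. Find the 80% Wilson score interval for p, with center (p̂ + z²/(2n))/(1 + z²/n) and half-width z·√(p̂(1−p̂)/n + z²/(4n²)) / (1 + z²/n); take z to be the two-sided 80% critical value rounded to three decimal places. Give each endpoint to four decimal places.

(0.6505, 0.8006)

Here p̂ = 41/56 = 0.73214 and z = 1.282 (z² = 1.643524).
Denominator 1 + z²/n = 1 + 1.643524/56 = 1.029349.
Center = (0.73214 + 0.014674)/1.029349 = 0.72552.
Radicand: p̂(1−p̂)/n + z²/(4n²) = 0.003501959 + 0.000131021 = 0.003632980.
Half-width = 1.282·√0.003632980/1.029349 = 0.07507.
So the interval runs from 0.6505 to 0.8006.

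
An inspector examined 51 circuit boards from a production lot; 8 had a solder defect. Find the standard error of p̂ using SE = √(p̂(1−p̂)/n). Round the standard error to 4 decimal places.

SE = 0.0509

p̂ = 8/51 = 0.15686.
p̂(1−p̂) = 0.15686·0.84314 = 0.132255.
SE = √(0.132255/51) = √0.002593235 = 0.0509.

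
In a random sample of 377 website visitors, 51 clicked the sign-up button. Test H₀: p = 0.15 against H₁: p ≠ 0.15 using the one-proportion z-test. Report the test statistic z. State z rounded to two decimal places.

z = -0.80

The sample proportion is 51/377 = 0.13528.
SE₀ = √(0.15·0.85/377) = 0.018390.
z = (p̂ − p₀)/SE = (0.13528 − 0.15)/0.018390 = -0.80.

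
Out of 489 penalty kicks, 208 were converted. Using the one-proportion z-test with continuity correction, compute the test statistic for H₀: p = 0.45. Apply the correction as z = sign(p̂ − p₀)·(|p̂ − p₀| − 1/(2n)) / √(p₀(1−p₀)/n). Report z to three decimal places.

With x = 208 successes in n = 489, p̂ = 0.42536. p̂ − p₀ = -0.024642.
1/(2n) = 0.001022.
Corrected numerator: |-0.024642| − 0.001022 = 0.023620.
SE₀ = √(0.45·0.55/489) = 0.022497.
z = −0.023620/0.022497 = -1.050.

z = -1.050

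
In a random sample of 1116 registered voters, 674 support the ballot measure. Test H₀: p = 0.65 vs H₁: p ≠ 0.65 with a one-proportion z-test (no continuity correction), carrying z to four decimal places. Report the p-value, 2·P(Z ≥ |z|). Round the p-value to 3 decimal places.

The sample proportion is 674/1116 = 0.60394.
Null standard error: √(0.65·0.35/1116) = √0.000203853 = 0.014278.
Test statistic (full precision, shown to 4 dp): z = (674/1116 − 0.65)/SE₀ ≈ -3.2258.
From the standard normal, 2·P(Z ≥ |z|) = 0.001.

p-value = 0.001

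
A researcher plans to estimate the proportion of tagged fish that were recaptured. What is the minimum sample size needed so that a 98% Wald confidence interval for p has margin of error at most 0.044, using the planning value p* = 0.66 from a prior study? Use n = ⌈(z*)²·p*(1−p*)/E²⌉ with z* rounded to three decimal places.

n = 628

The 98% critical value is z* = 2.326.
p*(1−p*) = 0.2244.
Required n before rounding: 5.410276 × 0.2244 / 0.044² = 627.100.
Rounding up, n = 628.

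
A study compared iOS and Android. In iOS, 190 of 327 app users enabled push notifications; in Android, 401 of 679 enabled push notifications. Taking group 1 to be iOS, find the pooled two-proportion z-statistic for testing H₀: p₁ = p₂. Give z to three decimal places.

z = -0.288

Sample proportions: p̂₁ = 190/327 = 0.58104 and p̂₂ = 401/679 = 0.59057.
Pooling: p̂ = 591/1006 = 0.58748.
Pooled SE = √[0.2423481·0.00453086] ≈ 0.033137.
z = (p̂₁ − p̂₂)/SE = (0.58104 − 0.59057)/0.033137 = -0.00953/0.033137 = -0.288.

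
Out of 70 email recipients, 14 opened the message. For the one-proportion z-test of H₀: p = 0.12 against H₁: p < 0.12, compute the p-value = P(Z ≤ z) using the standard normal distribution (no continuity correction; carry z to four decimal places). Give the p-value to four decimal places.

Sample proportion p̂ = 14/70 = 0.20000.
Null standard error: √(0.12·0.88/70) = √0.001508571 = 0.038840.
z = (p̂ − p₀)/SE = (14/70 − 0.12)/0.038840 ≈ 2.0597.
p-value = P(Z ≤ z) with z = 2.0597 → 0.9803.

p-value = 0.9803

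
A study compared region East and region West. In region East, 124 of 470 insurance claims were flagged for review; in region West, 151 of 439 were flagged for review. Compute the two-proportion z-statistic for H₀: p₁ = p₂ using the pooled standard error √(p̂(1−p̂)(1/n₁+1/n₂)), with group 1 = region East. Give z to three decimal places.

Sample proportions: p̂₁ = 124/470 = 0.26383 and p̂₂ = 151/439 = 0.34396.
Pooled p̂ = (124+151)/(470+439) = 275/909 = 0.30253.
Pooled SE = √[0.2110057·0.00440556] ≈ 0.030489.
z = (p̂₁ − p̂₂)/SE = (0.26383 − 0.34396)/0.030489 = -0.08013/0.030489 = -2.628.

z = -2.628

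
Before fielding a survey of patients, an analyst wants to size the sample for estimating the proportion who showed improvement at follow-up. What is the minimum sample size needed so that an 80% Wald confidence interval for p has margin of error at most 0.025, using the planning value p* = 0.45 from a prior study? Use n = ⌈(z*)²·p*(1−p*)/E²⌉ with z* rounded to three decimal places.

n = 651

The 80% critical value is z* = 1.282.
p*(1−p*) = 0.2475.
Required n before rounding: 1.643524 × 0.2475 / 0.025² = 650.836.
⌈650.836⌉ = 651.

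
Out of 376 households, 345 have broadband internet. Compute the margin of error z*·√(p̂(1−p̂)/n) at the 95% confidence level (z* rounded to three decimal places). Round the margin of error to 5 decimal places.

ME = 0.02780

With x = 345 successes in n = 376, p̂ = 0.91755.
SE = √(p̂(1−p̂)/n) = √(0.075649/376) = 0.014184.
z* = 1.960 at the 95% level.
Margin of error = z*·SE = 1.960 × 0.014184 = 0.02780.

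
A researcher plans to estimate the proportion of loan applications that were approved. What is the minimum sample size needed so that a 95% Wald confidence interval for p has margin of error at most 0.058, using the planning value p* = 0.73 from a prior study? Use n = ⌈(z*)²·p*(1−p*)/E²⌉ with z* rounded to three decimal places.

The 95% critical value is z* = 1.960.
p*(1−p*) = 0.73·0.27 = 0.1971.
Required n before rounding: 3.841600 × 0.1971 / 0.058² = 225.083.
Rounding up, n = 226.

n = 226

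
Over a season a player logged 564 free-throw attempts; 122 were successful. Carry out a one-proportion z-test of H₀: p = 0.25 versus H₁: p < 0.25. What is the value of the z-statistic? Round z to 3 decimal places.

z = -1.848

Sample proportion p̂ = 122/564 = 0.21631.
Under H₀, SE = √(p₀(1−p₀)/n) = √(0.25·0.75/564) = √0.000332447 = 0.018233.
Test statistic: z = -0.03369/0.018233 = -1.848.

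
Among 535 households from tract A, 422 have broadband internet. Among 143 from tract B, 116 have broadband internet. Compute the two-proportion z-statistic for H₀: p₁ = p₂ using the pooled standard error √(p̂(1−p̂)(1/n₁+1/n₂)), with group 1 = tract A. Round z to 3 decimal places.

Sample proportions: p̂₁ = 422/535 = 0.78879 and p̂₂ = 116/143 = 0.81119.
Pooled p̂ = (422+116)/(535+143) = 538/678 = 0.79351.
SE = √[p̂(1−p̂)(1/n₁+1/n₂)] = √[0.79351·0.20649·(1/535+1/143)] ≈ 0.038106.
z = -0.02240/0.038106 = -0.588.

z = -0.588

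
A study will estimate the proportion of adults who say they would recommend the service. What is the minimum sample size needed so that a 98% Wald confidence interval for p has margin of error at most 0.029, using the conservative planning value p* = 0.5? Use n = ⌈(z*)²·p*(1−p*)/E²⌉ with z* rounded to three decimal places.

z* = 2.326 at the 98% level.
p*(1−p*) = 0.2500.
Required n before rounding: 5.410276 × 0.2500 / 0.029² = 1608.287.
Rounding up, n = 1609.

n = 1609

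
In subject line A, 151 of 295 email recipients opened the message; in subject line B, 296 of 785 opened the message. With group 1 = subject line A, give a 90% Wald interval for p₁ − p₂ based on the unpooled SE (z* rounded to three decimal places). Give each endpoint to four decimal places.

(0.0791, 0.1905)

p̂₁ = 151/295 = 0.51186, p̂₂ = 296/785 = 0.37707; p̂₁ − p̂₂ = 0.13479.
Unpooled SE = √(p̂₁(1−p̂₁)/n₁ + p̂₂(1−p̂₂)/n₂) = √(0.000846980 + 0.000299221) = 0.033856.
For 90% confidence, z* = 1.645. Margin of error = 0.05569.
CI: 0.13479 ± 0.05569 = (0.0791, 0.1905).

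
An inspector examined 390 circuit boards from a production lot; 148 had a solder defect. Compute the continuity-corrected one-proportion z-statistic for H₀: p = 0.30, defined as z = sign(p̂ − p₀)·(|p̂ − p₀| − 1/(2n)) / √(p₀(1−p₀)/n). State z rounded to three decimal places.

Sample proportion p̂ = 148/390 = 0.37949. p̂ − p₀ = 0.079487.
Continuity correction 1/(2n) = 1/780 = 0.001282.
Corrected numerator: |0.079487| − 0.001282 = 0.078205.
Null standard error: √(0.30·0.70/390) = √0.000538462 = 0.023205.
z = +0.078205/0.023205 = 3.370.

z = 3.370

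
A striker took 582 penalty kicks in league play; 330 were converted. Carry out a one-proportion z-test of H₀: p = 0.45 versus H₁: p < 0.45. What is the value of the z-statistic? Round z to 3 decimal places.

Sample proportion p̂ = 330/582 = 0.56701.
SE₀ = √(0.45·0.55/582) = 0.020622.
z = (p̂ − p₀)/SE = (0.56701 − 0.45)/0.020622 = 5.674.

z = 5.674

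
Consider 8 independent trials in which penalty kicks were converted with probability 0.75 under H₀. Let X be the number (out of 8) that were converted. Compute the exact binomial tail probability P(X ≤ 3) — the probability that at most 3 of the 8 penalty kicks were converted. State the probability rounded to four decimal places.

X is binomial with n = 8 and p = 0.75.
P(X ≤ 3) = C(8,0)·0.75^0·0.25^8 + C(8,1)·0.75^1·0.25^7 + C(8,2)·0.75^2·0.25^6 + C(8,3)·0.75^3·0.25^5.
= 0.000015 + 0.000366 + 0.003845 + 0.023071 = 0.0273.

P = 0.0273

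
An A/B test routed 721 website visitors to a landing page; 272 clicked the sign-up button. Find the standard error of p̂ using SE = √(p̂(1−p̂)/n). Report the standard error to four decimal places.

SE = 0.0181

p̂ = 272/721 = 0.37725.
p̂(1−p̂) = 0.234932.
SE = √(0.234932/721) = 0.0181.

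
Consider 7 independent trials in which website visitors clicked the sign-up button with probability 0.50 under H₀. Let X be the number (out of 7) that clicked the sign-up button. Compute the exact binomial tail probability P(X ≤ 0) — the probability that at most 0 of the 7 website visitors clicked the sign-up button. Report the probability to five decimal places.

P = 0.00781

X is binomial with n = 7 and p = 0.50.
P(X ≤ 0) = C(7,0)·0.50^0·0.50^7.
= 0.007812 = 0.00781.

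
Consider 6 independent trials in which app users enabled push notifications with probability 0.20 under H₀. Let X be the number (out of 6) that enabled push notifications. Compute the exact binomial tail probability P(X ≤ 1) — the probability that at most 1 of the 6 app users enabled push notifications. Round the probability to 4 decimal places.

X ~ Binomial(n=6, p=0.20).
P(X ≤ 1) = C(6,0)·0.20^0·0.80^6 + C(6,1)·0.20^1·0.80^5.
= 0.262144 + 0.393216 = 0.6554.

P = 0.6554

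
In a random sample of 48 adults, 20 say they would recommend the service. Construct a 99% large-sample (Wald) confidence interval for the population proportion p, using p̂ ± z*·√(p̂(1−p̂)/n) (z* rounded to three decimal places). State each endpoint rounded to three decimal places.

(0.233, 0.600)

The sample proportion is 20/48 = 0.41667.
SE = √(p̂(1−p̂)/n) = √(0.243056/48) = 0.071159.
z* = 2.576 at the 99% level.
Margin = 2.576·0.071159 = 0.18331.
So the interval runs from 0.233 to 0.600.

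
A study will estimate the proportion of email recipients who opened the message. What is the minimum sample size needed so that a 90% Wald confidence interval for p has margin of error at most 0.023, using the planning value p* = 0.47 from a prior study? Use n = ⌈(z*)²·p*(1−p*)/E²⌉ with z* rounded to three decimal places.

The 90% critical value is z* = 1.645.
p*(1−p*) = 0.2491.
(z*)²·p*(1−p*)/E² = 2.706025·0.2491/0.000529 = 1274.236.
Rounding up, n = 1275.

n = 1275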